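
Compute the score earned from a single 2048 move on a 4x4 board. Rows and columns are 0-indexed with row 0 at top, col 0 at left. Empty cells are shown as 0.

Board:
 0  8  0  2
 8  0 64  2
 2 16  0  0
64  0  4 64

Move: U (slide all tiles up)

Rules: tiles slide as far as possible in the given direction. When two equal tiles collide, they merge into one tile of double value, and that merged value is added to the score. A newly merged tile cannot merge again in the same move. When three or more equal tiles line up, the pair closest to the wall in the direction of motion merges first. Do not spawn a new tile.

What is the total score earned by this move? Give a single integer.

Slide up:
col 0: [0, 8, 2, 64] -> [8, 2, 64, 0]  score +0 (running 0)
col 1: [8, 0, 16, 0] -> [8, 16, 0, 0]  score +0 (running 0)
col 2: [0, 64, 0, 4] -> [64, 4, 0, 0]  score +0 (running 0)
col 3: [2, 2, 0, 64] -> [4, 64, 0, 0]  score +4 (running 4)
Board after move:
 8  8 64  4
 2 16  4 64
64  0  0  0
 0  0  0  0

Answer: 4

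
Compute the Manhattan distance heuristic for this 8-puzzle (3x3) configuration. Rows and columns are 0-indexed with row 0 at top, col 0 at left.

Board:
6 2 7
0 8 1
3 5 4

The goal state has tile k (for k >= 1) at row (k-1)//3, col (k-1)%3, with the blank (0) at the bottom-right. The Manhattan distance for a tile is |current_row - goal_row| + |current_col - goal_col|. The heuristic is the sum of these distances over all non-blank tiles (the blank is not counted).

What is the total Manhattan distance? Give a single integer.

Tile 6: (0,0)->(1,2) = 3
Tile 2: (0,1)->(0,1) = 0
Tile 7: (0,2)->(2,0) = 4
Tile 8: (1,1)->(2,1) = 1
Tile 1: (1,2)->(0,0) = 3
Tile 3: (2,0)->(0,2) = 4
Tile 5: (2,1)->(1,1) = 1
Tile 4: (2,2)->(1,0) = 3
Sum: 3 + 0 + 4 + 1 + 3 + 4 + 1 + 3 = 19

Answer: 19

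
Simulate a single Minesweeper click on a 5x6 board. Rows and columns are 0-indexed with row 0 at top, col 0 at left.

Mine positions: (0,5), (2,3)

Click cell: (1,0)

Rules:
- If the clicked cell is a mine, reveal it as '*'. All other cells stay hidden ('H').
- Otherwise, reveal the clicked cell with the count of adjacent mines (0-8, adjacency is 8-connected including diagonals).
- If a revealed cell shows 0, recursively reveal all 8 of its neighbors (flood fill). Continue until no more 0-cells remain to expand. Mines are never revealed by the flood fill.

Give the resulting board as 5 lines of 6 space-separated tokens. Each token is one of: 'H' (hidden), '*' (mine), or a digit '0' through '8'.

0 0 0 0 1 H
0 0 1 1 2 1
0 0 1 H 1 0
0 0 1 1 1 0
0 0 0 0 0 0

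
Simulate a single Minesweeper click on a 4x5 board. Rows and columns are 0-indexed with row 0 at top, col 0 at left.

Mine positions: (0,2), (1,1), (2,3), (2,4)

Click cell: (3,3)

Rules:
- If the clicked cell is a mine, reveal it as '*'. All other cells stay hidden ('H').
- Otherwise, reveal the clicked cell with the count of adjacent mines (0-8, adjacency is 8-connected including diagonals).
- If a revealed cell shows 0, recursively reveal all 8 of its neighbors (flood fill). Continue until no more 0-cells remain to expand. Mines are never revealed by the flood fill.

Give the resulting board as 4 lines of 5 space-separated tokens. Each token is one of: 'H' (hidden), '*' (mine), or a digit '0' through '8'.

H H H H H
H H H H H
H H H H H
H H H 2 H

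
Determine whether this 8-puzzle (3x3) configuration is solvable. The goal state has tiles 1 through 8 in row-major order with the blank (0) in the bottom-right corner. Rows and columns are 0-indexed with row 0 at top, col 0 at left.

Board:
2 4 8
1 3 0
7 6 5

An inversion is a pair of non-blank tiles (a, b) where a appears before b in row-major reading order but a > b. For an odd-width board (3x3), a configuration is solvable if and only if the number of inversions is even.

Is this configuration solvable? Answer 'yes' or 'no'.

Inversions (pairs i<j in row-major order where tile[i] > tile[j] > 0): 11
11 is odd, so the puzzle is not solvable.

Answer: no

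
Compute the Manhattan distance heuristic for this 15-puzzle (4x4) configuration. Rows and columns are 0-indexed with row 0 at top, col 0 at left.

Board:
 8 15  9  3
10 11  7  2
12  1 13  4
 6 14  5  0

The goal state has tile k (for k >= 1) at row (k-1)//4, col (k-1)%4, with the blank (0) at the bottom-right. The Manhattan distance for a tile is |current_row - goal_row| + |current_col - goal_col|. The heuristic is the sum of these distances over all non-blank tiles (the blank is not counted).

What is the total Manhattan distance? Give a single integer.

Answer: 38

Derivation:
Tile 8: (0,0)->(1,3) = 4
Tile 15: (0,1)->(3,2) = 4
Tile 9: (0,2)->(2,0) = 4
Tile 3: (0,3)->(0,2) = 1
Tile 10: (1,0)->(2,1) = 2
Tile 11: (1,1)->(2,2) = 2
Tile 7: (1,2)->(1,2) = 0
Tile 2: (1,3)->(0,1) = 3
Tile 12: (2,0)->(2,3) = 3
Tile 1: (2,1)->(0,0) = 3
Tile 13: (2,2)->(3,0) = 3
Tile 4: (2,3)->(0,3) = 2
Tile 6: (3,0)->(1,1) = 3
Tile 14: (3,1)->(3,1) = 0
Tile 5: (3,2)->(1,0) = 4
Sum: 4 + 4 + 4 + 1 + 2 + 2 + 0 + 3 + 3 + 3 + 3 + 2 + 3 + 0 + 4 = 38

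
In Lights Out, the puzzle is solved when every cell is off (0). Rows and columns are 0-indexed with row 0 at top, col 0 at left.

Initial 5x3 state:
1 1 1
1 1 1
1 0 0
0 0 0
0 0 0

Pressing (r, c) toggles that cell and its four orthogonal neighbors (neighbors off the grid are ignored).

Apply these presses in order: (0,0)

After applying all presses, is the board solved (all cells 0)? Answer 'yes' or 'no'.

Answer: no

Derivation:
After press 1 at (0,0):
0 0 1
0 1 1
1 0 0
0 0 0
0 0 0

Lights still on: 4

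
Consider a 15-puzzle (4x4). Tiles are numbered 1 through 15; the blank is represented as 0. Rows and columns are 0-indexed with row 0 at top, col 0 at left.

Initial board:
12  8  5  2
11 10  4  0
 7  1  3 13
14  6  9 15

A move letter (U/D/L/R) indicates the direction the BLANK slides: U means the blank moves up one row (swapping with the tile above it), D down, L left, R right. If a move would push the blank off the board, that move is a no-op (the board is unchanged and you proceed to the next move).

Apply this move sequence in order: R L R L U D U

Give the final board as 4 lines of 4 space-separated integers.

After move 1 (R):
12  8  5  2
11 10  4  0
 7  1  3 13
14  6  9 15

After move 2 (L):
12  8  5  2
11 10  0  4
 7  1  3 13
14  6  9 15

After move 3 (R):
12  8  5  2
11 10  4  0
 7  1  3 13
14  6  9 15

After move 4 (L):
12  8  5  2
11 10  0  4
 7  1  3 13
14  6  9 15

After move 5 (U):
12  8  0  2
11 10  5  4
 7  1  3 13
14  6  9 15

After move 6 (D):
12  8  5  2
11 10  0  4
 7  1  3 13
14  6  9 15

After move 7 (U):
12  8  0  2
11 10  5  4
 7  1  3 13
14  6  9 15

Answer: 12  8  0  2
11 10  5  4
 7  1  3 13
14  6  9 15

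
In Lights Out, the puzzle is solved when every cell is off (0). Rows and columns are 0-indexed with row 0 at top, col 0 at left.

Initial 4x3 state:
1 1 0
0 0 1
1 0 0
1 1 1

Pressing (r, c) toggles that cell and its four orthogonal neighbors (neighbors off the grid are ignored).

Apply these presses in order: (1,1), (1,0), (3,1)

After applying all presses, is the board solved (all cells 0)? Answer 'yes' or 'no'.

Answer: yes

Derivation:
After press 1 at (1,1):
1 0 0
1 1 0
1 1 0
1 1 1

After press 2 at (1,0):
0 0 0
0 0 0
0 1 0
1 1 1

After press 3 at (3,1):
0 0 0
0 0 0
0 0 0
0 0 0

Lights still on: 0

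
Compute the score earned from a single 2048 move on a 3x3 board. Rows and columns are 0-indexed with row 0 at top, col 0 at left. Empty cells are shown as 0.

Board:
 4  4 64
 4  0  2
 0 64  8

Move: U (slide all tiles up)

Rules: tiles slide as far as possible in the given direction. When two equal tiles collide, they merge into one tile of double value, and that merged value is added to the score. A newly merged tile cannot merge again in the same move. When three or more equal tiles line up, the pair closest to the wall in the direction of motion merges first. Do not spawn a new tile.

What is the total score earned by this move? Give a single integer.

Answer: 8

Derivation:
Slide up:
col 0: [4, 4, 0] -> [8, 0, 0]  score +8 (running 8)
col 1: [4, 0, 64] -> [4, 64, 0]  score +0 (running 8)
col 2: [64, 2, 8] -> [64, 2, 8]  score +0 (running 8)
Board after move:
 8  4 64
 0 64  2
 0  0  8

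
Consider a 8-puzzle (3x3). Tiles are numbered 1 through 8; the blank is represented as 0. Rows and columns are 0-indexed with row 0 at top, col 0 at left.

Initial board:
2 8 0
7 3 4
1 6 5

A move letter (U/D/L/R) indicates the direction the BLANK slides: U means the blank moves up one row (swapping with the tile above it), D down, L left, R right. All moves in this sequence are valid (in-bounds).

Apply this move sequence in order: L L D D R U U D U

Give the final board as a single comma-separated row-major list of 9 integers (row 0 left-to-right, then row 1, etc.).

Answer: 7, 0, 8, 1, 2, 4, 6, 3, 5

Derivation:
After move 1 (L):
2 0 8
7 3 4
1 6 5

After move 2 (L):
0 2 8
7 3 4
1 6 5

After move 3 (D):
7 2 8
0 3 4
1 6 5

After move 4 (D):
7 2 8
1 3 4
0 6 5

After move 5 (R):
7 2 8
1 3 4
6 0 5

After move 6 (U):
7 2 8
1 0 4
6 3 5

After move 7 (U):
7 0 8
1 2 4
6 3 5

After move 8 (D):
7 2 8
1 0 4
6 3 5

After move 9 (U):
7 0 8
1 2 4
6 3 5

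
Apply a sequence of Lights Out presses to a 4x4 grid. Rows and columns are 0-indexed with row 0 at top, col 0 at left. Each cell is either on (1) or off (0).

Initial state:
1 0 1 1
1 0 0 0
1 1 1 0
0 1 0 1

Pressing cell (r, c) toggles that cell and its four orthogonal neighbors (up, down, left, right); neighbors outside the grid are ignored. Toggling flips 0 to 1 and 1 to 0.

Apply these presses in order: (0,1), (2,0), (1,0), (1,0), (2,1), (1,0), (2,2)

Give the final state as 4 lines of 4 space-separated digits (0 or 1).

Answer: 1 1 0 1
1 1 1 0
0 0 1 1
1 0 1 1

Derivation:
After press 1 at (0,1):
0 1 0 1
1 1 0 0
1 1 1 0
0 1 0 1

After press 2 at (2,0):
0 1 0 1
0 1 0 0
0 0 1 0
1 1 0 1

After press 3 at (1,0):
1 1 0 1
1 0 0 0
1 0 1 0
1 1 0 1

After press 4 at (1,0):
0 1 0 1
0 1 0 0
0 0 1 0
1 1 0 1

After press 5 at (2,1):
0 1 0 1
0 0 0 0
1 1 0 0
1 0 0 1

After press 6 at (1,0):
1 1 0 1
1 1 0 0
0 1 0 0
1 0 0 1

After press 7 at (2,2):
1 1 0 1
1 1 1 0
0 0 1 1
1 0 1 1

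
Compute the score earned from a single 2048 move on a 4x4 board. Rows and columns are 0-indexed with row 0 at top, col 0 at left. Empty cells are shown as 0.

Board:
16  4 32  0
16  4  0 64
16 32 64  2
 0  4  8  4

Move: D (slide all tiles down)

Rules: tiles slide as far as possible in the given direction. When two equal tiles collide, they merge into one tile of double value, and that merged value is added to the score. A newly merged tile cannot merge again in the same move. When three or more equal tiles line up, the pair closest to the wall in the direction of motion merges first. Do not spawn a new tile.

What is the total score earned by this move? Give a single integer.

Answer: 40

Derivation:
Slide down:
col 0: [16, 16, 16, 0] -> [0, 0, 16, 32]  score +32 (running 32)
col 1: [4, 4, 32, 4] -> [0, 8, 32, 4]  score +8 (running 40)
col 2: [32, 0, 64, 8] -> [0, 32, 64, 8]  score +0 (running 40)
col 3: [0, 64, 2, 4] -> [0, 64, 2, 4]  score +0 (running 40)
Board after move:
 0  0  0  0
 0  8 32 64
16 32 64  2
32  4  8  4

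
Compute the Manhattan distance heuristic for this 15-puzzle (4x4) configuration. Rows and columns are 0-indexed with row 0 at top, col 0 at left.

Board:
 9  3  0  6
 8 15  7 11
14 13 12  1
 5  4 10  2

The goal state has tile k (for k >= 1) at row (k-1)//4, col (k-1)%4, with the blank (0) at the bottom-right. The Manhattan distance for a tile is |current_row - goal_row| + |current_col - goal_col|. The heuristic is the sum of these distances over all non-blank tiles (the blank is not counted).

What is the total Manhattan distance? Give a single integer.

Answer: 38

Derivation:
Tile 9: at (0,0), goal (2,0), distance |0-2|+|0-0| = 2
Tile 3: at (0,1), goal (0,2), distance |0-0|+|1-2| = 1
Tile 6: at (0,3), goal (1,1), distance |0-1|+|3-1| = 3
Tile 8: at (1,0), goal (1,3), distance |1-1|+|0-3| = 3
Tile 15: at (1,1), goal (3,2), distance |1-3|+|1-2| = 3
Tile 7: at (1,2), goal (1,2), distance |1-1|+|2-2| = 0
Tile 11: at (1,3), goal (2,2), distance |1-2|+|3-2| = 2
Tile 14: at (2,0), goal (3,1), distance |2-3|+|0-1| = 2
Tile 13: at (2,1), goal (3,0), distance |2-3|+|1-0| = 2
Tile 12: at (2,2), goal (2,3), distance |2-2|+|2-3| = 1
Tile 1: at (2,3), goal (0,0), distance |2-0|+|3-0| = 5
Tile 5: at (3,0), goal (1,0), distance |3-1|+|0-0| = 2
Tile 4: at (3,1), goal (0,3), distance |3-0|+|1-3| = 5
Tile 10: at (3,2), goal (2,1), distance |3-2|+|2-1| = 2
Tile 2: at (3,3), goal (0,1), distance |3-0|+|3-1| = 5
Sum: 2 + 1 + 3 + 3 + 3 + 0 + 2 + 2 + 2 + 1 + 5 + 2 + 5 + 2 + 5 = 38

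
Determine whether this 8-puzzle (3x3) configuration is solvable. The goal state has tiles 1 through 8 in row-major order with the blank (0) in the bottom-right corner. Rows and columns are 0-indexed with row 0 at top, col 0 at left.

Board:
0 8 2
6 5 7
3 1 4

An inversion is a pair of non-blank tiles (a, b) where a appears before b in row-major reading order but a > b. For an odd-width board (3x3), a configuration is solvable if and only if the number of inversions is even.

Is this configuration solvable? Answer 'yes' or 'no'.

Inversions (pairs i<j in row-major order where tile[i] > tile[j] > 0): 19
19 is odd, so the puzzle is not solvable.

Answer: no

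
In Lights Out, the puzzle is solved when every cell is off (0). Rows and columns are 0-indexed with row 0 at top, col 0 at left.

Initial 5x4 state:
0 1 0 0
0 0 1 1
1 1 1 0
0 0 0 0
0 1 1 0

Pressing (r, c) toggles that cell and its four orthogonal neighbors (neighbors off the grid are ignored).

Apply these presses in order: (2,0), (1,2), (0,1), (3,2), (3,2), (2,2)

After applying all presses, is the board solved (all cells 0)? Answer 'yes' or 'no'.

Answer: no

Derivation:
After press 1 at (2,0):
0 1 0 0
1 0 1 1
0 0 1 0
1 0 0 0
0 1 1 0

After press 2 at (1,2):
0 1 1 0
1 1 0 0
0 0 0 0
1 0 0 0
0 1 1 0

After press 3 at (0,1):
1 0 0 0
1 0 0 0
0 0 0 0
1 0 0 0
0 1 1 0

After press 4 at (3,2):
1 0 0 0
1 0 0 0
0 0 1 0
1 1 1 1
0 1 0 0

After press 5 at (3,2):
1 0 0 0
1 0 0 0
0 0 0 0
1 0 0 0
0 1 1 0

After press 6 at (2,2):
1 0 0 0
1 0 1 0
0 1 1 1
1 0 1 0
0 1 1 0

Lights still on: 10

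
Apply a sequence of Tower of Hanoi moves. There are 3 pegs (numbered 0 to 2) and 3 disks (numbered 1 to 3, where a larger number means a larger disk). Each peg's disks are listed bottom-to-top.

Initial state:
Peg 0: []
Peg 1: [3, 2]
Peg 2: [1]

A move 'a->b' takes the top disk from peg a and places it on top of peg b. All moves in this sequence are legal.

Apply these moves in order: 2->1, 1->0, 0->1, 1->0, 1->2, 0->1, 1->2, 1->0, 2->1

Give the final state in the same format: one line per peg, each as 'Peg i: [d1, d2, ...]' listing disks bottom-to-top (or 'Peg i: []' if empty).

Answer: Peg 0: [3]
Peg 1: [1]
Peg 2: [2]

Derivation:
After move 1 (2->1):
Peg 0: []
Peg 1: [3, 2, 1]
Peg 2: []

After move 2 (1->0):
Peg 0: [1]
Peg 1: [3, 2]
Peg 2: []

After move 3 (0->1):
Peg 0: []
Peg 1: [3, 2, 1]
Peg 2: []

After move 4 (1->0):
Peg 0: [1]
Peg 1: [3, 2]
Peg 2: []

After move 5 (1->2):
Peg 0: [1]
Peg 1: [3]
Peg 2: [2]

After move 6 (0->1):
Peg 0: []
Peg 1: [3, 1]
Peg 2: [2]

After move 7 (1->2):
Peg 0: []
Peg 1: [3]
Peg 2: [2, 1]

After move 8 (1->0):
Peg 0: [3]
Peg 1: []
Peg 2: [2, 1]

After move 9 (2->1):
Peg 0: [3]
Peg 1: [1]
Peg 2: [2]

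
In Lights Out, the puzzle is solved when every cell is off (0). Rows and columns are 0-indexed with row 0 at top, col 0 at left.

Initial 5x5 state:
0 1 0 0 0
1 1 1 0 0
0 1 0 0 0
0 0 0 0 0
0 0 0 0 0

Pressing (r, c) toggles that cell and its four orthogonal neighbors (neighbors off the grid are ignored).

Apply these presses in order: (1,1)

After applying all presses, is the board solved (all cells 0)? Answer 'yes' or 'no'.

After press 1 at (1,1):
0 0 0 0 0
0 0 0 0 0
0 0 0 0 0
0 0 0 0 0
0 0 0 0 0

Lights still on: 0

Answer: yes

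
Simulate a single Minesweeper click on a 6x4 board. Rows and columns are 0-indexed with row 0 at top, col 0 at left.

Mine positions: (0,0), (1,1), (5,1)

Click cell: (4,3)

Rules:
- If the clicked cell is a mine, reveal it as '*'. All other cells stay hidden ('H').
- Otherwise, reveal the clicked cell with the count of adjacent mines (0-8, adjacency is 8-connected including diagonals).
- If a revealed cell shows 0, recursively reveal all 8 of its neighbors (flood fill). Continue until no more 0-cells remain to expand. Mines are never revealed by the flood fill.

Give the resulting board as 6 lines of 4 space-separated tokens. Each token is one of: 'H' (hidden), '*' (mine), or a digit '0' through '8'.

H H 1 0
H H 1 0
1 1 1 0
0 0 0 0
1 1 1 0
H H 1 0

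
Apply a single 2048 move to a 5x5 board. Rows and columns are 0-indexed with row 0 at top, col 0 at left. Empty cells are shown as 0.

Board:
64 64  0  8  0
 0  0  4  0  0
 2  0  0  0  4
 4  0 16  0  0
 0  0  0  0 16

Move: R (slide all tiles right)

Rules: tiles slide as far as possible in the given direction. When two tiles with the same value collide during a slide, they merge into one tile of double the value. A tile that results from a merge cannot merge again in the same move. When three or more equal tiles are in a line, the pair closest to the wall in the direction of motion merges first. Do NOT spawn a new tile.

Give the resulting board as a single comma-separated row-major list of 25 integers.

Answer: 0, 0, 0, 128, 8, 0, 0, 0, 0, 4, 0, 0, 0, 2, 4, 0, 0, 0, 4, 16, 0, 0, 0, 0, 16

Derivation:
Slide right:
row 0: [64, 64, 0, 8, 0] -> [0, 0, 0, 128, 8]
row 1: [0, 0, 4, 0, 0] -> [0, 0, 0, 0, 4]
row 2: [2, 0, 0, 0, 4] -> [0, 0, 0, 2, 4]
row 3: [4, 0, 16, 0, 0] -> [0, 0, 0, 4, 16]
row 4: [0, 0, 0, 0, 16] -> [0, 0, 0, 0, 16]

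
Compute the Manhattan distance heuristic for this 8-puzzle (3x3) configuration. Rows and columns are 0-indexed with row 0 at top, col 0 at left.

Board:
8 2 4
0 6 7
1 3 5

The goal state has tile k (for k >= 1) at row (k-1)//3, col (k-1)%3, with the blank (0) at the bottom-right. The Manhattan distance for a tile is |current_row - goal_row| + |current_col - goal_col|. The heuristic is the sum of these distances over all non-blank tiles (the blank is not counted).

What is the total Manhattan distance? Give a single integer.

Tile 8: at (0,0), goal (2,1), distance |0-2|+|0-1| = 3
Tile 2: at (0,1), goal (0,1), distance |0-0|+|1-1| = 0
Tile 4: at (0,2), goal (1,0), distance |0-1|+|2-0| = 3
Tile 6: at (1,1), goal (1,2), distance |1-1|+|1-2| = 1
Tile 7: at (1,2), goal (2,0), distance |1-2|+|2-0| = 3
Tile 1: at (2,0), goal (0,0), distance |2-0|+|0-0| = 2
Tile 3: at (2,1), goal (0,2), distance |2-0|+|1-2| = 3
Tile 5: at (2,2), goal (1,1), distance |2-1|+|2-1| = 2
Sum: 3 + 0 + 3 + 1 + 3 + 2 + 3 + 2 = 17

Answer: 17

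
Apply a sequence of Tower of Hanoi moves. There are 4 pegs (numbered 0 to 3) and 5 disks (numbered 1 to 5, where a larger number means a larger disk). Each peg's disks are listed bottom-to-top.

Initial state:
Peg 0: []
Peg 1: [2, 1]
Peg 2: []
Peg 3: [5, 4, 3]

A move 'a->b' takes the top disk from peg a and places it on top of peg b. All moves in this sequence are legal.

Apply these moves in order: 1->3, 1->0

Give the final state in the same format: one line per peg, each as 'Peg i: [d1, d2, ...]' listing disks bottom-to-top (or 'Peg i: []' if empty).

After move 1 (1->3):
Peg 0: []
Peg 1: [2]
Peg 2: []
Peg 3: [5, 4, 3, 1]

After move 2 (1->0):
Peg 0: [2]
Peg 1: []
Peg 2: []
Peg 3: [5, 4, 3, 1]

Answer: Peg 0: [2]
Peg 1: []
Peg 2: []
Peg 3: [5, 4, 3, 1]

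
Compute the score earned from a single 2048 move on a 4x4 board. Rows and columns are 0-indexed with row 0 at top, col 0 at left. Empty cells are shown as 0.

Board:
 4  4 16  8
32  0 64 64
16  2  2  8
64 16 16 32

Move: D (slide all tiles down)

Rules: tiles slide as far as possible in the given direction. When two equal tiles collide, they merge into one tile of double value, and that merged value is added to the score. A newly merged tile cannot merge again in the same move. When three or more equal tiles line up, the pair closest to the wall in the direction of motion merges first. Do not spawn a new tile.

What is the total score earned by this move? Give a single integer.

Slide down:
col 0: [4, 32, 16, 64] -> [4, 32, 16, 64]  score +0 (running 0)
col 1: [4, 0, 2, 16] -> [0, 4, 2, 16]  score +0 (running 0)
col 2: [16, 64, 2, 16] -> [16, 64, 2, 16]  score +0 (running 0)
col 3: [8, 64, 8, 32] -> [8, 64, 8, 32]  score +0 (running 0)
Board after move:
 4  0 16  8
32  4 64 64
16  2  2  8
64 16 16 32

Answer: 0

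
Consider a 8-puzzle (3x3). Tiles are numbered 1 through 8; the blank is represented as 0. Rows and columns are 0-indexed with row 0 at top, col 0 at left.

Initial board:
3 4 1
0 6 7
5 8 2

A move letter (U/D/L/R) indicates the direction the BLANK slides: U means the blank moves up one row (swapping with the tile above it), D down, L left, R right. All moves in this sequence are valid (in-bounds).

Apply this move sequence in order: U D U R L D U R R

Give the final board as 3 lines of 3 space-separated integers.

Answer: 4 1 0
3 6 7
5 8 2

Derivation:
After move 1 (U):
0 4 1
3 6 7
5 8 2

After move 2 (D):
3 4 1
0 6 7
5 8 2

After move 3 (U):
0 4 1
3 6 7
5 8 2

After move 4 (R):
4 0 1
3 6 7
5 8 2

After move 5 (L):
0 4 1
3 6 7
5 8 2

After move 6 (D):
3 4 1
0 6 7
5 8 2

After move 7 (U):
0 4 1
3 6 7
5 8 2

After move 8 (R):
4 0 1
3 6 7
5 8 2

After move 9 (R):
4 1 0
3 6 7
5 8 2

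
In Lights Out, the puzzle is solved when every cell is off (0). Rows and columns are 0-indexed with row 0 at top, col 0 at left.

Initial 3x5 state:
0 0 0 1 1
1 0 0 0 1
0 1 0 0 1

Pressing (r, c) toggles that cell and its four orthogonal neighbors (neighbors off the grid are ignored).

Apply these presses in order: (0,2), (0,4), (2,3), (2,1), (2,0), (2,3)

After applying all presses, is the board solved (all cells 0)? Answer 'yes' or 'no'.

After press 1 at (0,2):
0 1 1 0 1
1 0 1 0 1
0 1 0 0 1

After press 2 at (0,4):
0 1 1 1 0
1 0 1 0 0
0 1 0 0 1

After press 3 at (2,3):
0 1 1 1 0
1 0 1 1 0
0 1 1 1 0

After press 4 at (2,1):
0 1 1 1 0
1 1 1 1 0
1 0 0 1 0

After press 5 at (2,0):
0 1 1 1 0
0 1 1 1 0
0 1 0 1 0

After press 6 at (2,3):
0 1 1 1 0
0 1 1 0 0
0 1 1 0 1

Lights still on: 8

Answer: no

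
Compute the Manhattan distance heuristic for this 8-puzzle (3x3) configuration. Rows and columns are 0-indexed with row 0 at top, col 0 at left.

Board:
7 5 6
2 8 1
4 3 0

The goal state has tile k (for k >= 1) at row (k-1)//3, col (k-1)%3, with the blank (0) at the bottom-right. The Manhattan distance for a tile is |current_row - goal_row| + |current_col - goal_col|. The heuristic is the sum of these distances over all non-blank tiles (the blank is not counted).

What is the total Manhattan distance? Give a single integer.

Answer: 14

Derivation:
Tile 7: at (0,0), goal (2,0), distance |0-2|+|0-0| = 2
Tile 5: at (0,1), goal (1,1), distance |0-1|+|1-1| = 1
Tile 6: at (0,2), goal (1,2), distance |0-1|+|2-2| = 1
Tile 2: at (1,0), goal (0,1), distance |1-0|+|0-1| = 2
Tile 8: at (1,1), goal (2,1), distance |1-2|+|1-1| = 1
Tile 1: at (1,2), goal (0,0), distance |1-0|+|2-0| = 3
Tile 4: at (2,0), goal (1,0), distance |2-1|+|0-0| = 1
Tile 3: at (2,1), goal (0,2), distance |2-0|+|1-2| = 3
Sum: 2 + 1 + 1 + 2 + 1 + 3 + 1 + 3 = 14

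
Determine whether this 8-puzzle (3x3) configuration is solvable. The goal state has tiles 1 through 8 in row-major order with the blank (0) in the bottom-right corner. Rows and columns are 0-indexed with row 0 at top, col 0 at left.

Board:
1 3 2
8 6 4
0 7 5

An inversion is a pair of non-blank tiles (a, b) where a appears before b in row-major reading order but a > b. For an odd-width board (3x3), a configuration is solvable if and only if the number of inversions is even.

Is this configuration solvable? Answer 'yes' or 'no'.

Answer: yes

Derivation:
Inversions (pairs i<j in row-major order where tile[i] > tile[j] > 0): 8
8 is even, so the puzzle is solvable.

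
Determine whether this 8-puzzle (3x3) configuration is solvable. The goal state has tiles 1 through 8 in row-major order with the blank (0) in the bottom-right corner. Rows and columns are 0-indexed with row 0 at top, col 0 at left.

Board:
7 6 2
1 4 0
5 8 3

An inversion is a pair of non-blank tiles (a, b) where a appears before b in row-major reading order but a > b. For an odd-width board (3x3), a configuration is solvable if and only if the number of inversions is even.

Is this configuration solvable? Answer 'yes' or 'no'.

Answer: no

Derivation:
Inversions (pairs i<j in row-major order where tile[i] > tile[j] > 0): 15
15 is odd, so the puzzle is not solvable.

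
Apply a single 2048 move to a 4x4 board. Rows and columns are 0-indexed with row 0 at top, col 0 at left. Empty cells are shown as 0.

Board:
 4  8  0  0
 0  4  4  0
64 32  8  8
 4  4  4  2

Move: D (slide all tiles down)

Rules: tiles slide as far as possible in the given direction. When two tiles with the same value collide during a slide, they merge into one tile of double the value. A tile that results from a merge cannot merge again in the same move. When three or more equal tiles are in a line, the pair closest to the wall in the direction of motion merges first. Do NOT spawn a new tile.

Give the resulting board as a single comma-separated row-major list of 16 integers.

Answer: 0, 8, 0, 0, 4, 4, 4, 0, 64, 32, 8, 8, 4, 4, 4, 2

Derivation:
Slide down:
col 0: [4, 0, 64, 4] -> [0, 4, 64, 4]
col 1: [8, 4, 32, 4] -> [8, 4, 32, 4]
col 2: [0, 4, 8, 4] -> [0, 4, 8, 4]
col 3: [0, 0, 8, 2] -> [0, 0, 8, 2]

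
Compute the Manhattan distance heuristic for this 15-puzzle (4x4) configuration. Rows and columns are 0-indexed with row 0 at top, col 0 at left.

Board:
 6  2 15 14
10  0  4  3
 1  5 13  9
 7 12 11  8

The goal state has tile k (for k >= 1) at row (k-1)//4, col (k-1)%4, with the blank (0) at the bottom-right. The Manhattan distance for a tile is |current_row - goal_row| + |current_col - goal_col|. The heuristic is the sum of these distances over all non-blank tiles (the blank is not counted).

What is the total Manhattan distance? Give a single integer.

Tile 6: (0,0)->(1,1) = 2
Tile 2: (0,1)->(0,1) = 0
Tile 15: (0,2)->(3,2) = 3
Tile 14: (0,3)->(3,1) = 5
Tile 10: (1,0)->(2,1) = 2
Tile 4: (1,2)->(0,3) = 2
Tile 3: (1,3)->(0,2) = 2
Tile 1: (2,0)->(0,0) = 2
Tile 5: (2,1)->(1,0) = 2
Tile 13: (2,2)->(3,0) = 3
Tile 9: (2,3)->(2,0) = 3
Tile 7: (3,0)->(1,2) = 4
Tile 12: (3,1)->(2,3) = 3
Tile 11: (3,2)->(2,2) = 1
Tile 8: (3,3)->(1,3) = 2
Sum: 2 + 0 + 3 + 5 + 2 + 2 + 2 + 2 + 2 + 3 + 3 + 4 + 3 + 1 + 2 = 36

Answer: 36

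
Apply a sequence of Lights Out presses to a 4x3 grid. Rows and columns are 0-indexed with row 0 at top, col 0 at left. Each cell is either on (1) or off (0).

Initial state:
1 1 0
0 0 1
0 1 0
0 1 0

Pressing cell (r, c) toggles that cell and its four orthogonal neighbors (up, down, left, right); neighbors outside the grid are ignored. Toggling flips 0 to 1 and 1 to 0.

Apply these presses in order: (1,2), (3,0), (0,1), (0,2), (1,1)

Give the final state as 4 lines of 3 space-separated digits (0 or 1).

Answer: 0 0 1
1 1 0
1 0 1
1 0 0

Derivation:
After press 1 at (1,2):
1 1 1
0 1 0
0 1 1
0 1 0

After press 2 at (3,0):
1 1 1
0 1 0
1 1 1
1 0 0

After press 3 at (0,1):
0 0 0
0 0 0
1 1 1
1 0 0

After press 4 at (0,2):
0 1 1
0 0 1
1 1 1
1 0 0

After press 5 at (1,1):
0 0 1
1 1 0
1 0 1
1 0 0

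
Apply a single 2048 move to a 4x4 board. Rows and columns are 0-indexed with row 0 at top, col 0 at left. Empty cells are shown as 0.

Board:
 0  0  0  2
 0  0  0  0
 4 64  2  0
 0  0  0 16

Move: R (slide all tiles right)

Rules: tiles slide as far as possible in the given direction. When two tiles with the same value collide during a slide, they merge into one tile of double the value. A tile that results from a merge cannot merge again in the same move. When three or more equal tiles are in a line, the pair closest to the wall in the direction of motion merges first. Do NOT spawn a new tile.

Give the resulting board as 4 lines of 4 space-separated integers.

Answer:  0  0  0  2
 0  0  0  0
 0  4 64  2
 0  0  0 16

Derivation:
Slide right:
row 0: [0, 0, 0, 2] -> [0, 0, 0, 2]
row 1: [0, 0, 0, 0] -> [0, 0, 0, 0]
row 2: [4, 64, 2, 0] -> [0, 4, 64, 2]
row 3: [0, 0, 0, 16] -> [0, 0, 0, 16]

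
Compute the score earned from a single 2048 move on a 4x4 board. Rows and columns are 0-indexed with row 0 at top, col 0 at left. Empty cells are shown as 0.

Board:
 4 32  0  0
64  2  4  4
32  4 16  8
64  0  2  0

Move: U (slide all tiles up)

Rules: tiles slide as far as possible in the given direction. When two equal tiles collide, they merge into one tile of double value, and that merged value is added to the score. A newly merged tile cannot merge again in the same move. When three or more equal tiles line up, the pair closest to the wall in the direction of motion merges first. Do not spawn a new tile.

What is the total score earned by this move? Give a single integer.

Answer: 0

Derivation:
Slide up:
col 0: [4, 64, 32, 64] -> [4, 64, 32, 64]  score +0 (running 0)
col 1: [32, 2, 4, 0] -> [32, 2, 4, 0]  score +0 (running 0)
col 2: [0, 4, 16, 2] -> [4, 16, 2, 0]  score +0 (running 0)
col 3: [0, 4, 8, 0] -> [4, 8, 0, 0]  score +0 (running 0)
Board after move:
 4 32  4  4
64  2 16  8
32  4  2  0
64  0  0  0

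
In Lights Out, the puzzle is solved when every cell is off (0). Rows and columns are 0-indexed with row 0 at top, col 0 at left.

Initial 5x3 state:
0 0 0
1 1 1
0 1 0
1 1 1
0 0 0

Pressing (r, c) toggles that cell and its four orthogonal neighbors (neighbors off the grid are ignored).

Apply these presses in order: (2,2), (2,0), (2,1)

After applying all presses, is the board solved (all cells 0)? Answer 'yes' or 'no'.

Answer: yes

Derivation:
After press 1 at (2,2):
0 0 0
1 1 0
0 0 1
1 1 0
0 0 0

After press 2 at (2,0):
0 0 0
0 1 0
1 1 1
0 1 0
0 0 0

After press 3 at (2,1):
0 0 0
0 0 0
0 0 0
0 0 0
0 0 0

Lights still on: 0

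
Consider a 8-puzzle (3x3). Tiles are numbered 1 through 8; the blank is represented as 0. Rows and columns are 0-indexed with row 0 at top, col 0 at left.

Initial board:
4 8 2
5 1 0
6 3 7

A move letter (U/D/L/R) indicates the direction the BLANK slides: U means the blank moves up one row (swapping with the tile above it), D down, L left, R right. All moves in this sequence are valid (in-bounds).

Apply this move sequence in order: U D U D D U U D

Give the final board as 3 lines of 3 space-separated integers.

After move 1 (U):
4 8 0
5 1 2
6 3 7

After move 2 (D):
4 8 2
5 1 0
6 3 7

After move 3 (U):
4 8 0
5 1 2
6 3 7

After move 4 (D):
4 8 2
5 1 0
6 3 7

After move 5 (D):
4 8 2
5 1 7
6 3 0

After move 6 (U):
4 8 2
5 1 0
6 3 7

After move 7 (U):
4 8 0
5 1 2
6 3 7

After move 8 (D):
4 8 2
5 1 0
6 3 7

Answer: 4 8 2
5 1 0
6 3 7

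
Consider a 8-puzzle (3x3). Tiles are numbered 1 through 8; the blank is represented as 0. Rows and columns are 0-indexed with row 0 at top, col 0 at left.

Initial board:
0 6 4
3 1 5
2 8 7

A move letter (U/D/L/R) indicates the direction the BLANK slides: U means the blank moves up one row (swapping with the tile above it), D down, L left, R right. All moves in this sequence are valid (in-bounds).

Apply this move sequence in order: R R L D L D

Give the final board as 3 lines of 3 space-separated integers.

After move 1 (R):
6 0 4
3 1 5
2 8 7

After move 2 (R):
6 4 0
3 1 5
2 8 7

After move 3 (L):
6 0 4
3 1 5
2 8 7

After move 4 (D):
6 1 4
3 0 5
2 8 7

After move 5 (L):
6 1 4
0 3 5
2 8 7

After move 6 (D):
6 1 4
2 3 5
0 8 7

Answer: 6 1 4
2 3 5
0 8 7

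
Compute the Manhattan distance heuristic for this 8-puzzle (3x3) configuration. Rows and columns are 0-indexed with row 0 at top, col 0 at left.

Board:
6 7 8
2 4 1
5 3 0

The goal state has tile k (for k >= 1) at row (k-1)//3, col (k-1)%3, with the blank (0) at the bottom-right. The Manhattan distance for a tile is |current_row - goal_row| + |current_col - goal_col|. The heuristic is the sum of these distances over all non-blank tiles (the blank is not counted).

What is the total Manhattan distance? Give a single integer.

Tile 6: at (0,0), goal (1,2), distance |0-1|+|0-2| = 3
Tile 7: at (0,1), goal (2,0), distance |0-2|+|1-0| = 3
Tile 8: at (0,2), goal (2,1), distance |0-2|+|2-1| = 3
Tile 2: at (1,0), goal (0,1), distance |1-0|+|0-1| = 2
Tile 4: at (1,1), goal (1,0), distance |1-1|+|1-0| = 1
Tile 1: at (1,2), goal (0,0), distance |1-0|+|2-0| = 3
Tile 5: at (2,0), goal (1,1), distance |2-1|+|0-1| = 2
Tile 3: at (2,1), goal (0,2), distance |2-0|+|1-2| = 3
Sum: 3 + 3 + 3 + 2 + 1 + 3 + 2 + 3 = 20

Answer: 20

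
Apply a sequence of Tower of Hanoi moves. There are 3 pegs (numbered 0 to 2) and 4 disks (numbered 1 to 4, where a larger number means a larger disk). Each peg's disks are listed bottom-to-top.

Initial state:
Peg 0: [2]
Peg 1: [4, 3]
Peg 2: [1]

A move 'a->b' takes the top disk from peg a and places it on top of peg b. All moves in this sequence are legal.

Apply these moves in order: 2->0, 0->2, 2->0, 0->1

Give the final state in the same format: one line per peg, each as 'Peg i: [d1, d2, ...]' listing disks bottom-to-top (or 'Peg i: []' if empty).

After move 1 (2->0):
Peg 0: [2, 1]
Peg 1: [4, 3]
Peg 2: []

After move 2 (0->2):
Peg 0: [2]
Peg 1: [4, 3]
Peg 2: [1]

After move 3 (2->0):
Peg 0: [2, 1]
Peg 1: [4, 3]
Peg 2: []

After move 4 (0->1):
Peg 0: [2]
Peg 1: [4, 3, 1]
Peg 2: []

Answer: Peg 0: [2]
Peg 1: [4, 3, 1]
Peg 2: []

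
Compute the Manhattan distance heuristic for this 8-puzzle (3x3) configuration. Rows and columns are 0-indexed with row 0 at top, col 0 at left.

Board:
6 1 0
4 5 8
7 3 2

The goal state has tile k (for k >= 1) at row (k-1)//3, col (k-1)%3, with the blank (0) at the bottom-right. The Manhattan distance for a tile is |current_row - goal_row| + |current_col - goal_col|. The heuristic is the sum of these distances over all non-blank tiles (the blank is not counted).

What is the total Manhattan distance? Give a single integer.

Tile 6: at (0,0), goal (1,2), distance |0-1|+|0-2| = 3
Tile 1: at (0,1), goal (0,0), distance |0-0|+|1-0| = 1
Tile 4: at (1,0), goal (1,0), distance |1-1|+|0-0| = 0
Tile 5: at (1,1), goal (1,1), distance |1-1|+|1-1| = 0
Tile 8: at (1,2), goal (2,1), distance |1-2|+|2-1| = 2
Tile 7: at (2,0), goal (2,0), distance |2-2|+|0-0| = 0
Tile 3: at (2,1), goal (0,2), distance |2-0|+|1-2| = 3
Tile 2: at (2,2), goal (0,1), distance |2-0|+|2-1| = 3
Sum: 3 + 1 + 0 + 0 + 2 + 0 + 3 + 3 = 12

Answer: 12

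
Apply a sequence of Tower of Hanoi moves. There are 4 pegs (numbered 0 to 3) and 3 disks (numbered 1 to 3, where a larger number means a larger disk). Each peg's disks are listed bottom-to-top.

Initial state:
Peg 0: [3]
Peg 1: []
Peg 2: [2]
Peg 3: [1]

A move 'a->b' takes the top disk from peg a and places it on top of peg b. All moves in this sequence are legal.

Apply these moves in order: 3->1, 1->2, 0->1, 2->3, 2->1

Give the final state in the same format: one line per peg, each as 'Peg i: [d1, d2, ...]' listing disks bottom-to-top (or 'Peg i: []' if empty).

After move 1 (3->1):
Peg 0: [3]
Peg 1: [1]
Peg 2: [2]
Peg 3: []

After move 2 (1->2):
Peg 0: [3]
Peg 1: []
Peg 2: [2, 1]
Peg 3: []

After move 3 (0->1):
Peg 0: []
Peg 1: [3]
Peg 2: [2, 1]
Peg 3: []

After move 4 (2->3):
Peg 0: []
Peg 1: [3]
Peg 2: [2]
Peg 3: [1]

After move 5 (2->1):
Peg 0: []
Peg 1: [3, 2]
Peg 2: []
Peg 3: [1]

Answer: Peg 0: []
Peg 1: [3, 2]
Peg 2: []
Peg 3: [1]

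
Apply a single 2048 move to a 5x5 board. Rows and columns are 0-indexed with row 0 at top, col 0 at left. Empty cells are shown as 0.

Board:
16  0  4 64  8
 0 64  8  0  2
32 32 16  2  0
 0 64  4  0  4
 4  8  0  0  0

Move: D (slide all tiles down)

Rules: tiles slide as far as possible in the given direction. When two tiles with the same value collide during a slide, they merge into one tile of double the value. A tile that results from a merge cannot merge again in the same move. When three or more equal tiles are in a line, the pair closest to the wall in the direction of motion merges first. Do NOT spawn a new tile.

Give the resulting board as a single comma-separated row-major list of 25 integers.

Slide down:
col 0: [16, 0, 32, 0, 4] -> [0, 0, 16, 32, 4]
col 1: [0, 64, 32, 64, 8] -> [0, 64, 32, 64, 8]
col 2: [4, 8, 16, 4, 0] -> [0, 4, 8, 16, 4]
col 3: [64, 0, 2, 0, 0] -> [0, 0, 0, 64, 2]
col 4: [8, 2, 0, 4, 0] -> [0, 0, 8, 2, 4]

Answer: 0, 0, 0, 0, 0, 0, 64, 4, 0, 0, 16, 32, 8, 0, 8, 32, 64, 16, 64, 2, 4, 8, 4, 2, 4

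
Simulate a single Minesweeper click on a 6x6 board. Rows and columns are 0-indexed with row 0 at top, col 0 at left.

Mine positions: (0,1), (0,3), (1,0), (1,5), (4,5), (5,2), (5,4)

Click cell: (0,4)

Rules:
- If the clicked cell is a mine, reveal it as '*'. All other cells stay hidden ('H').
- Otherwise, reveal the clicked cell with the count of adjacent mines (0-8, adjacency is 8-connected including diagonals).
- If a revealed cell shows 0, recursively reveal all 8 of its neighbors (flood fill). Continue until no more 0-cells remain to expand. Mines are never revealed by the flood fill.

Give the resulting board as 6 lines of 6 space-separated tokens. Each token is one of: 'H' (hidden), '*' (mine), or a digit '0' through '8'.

H H H H 2 H
H H H H H H
H H H H H H
H H H H H H
H H H H H H
H H H H H H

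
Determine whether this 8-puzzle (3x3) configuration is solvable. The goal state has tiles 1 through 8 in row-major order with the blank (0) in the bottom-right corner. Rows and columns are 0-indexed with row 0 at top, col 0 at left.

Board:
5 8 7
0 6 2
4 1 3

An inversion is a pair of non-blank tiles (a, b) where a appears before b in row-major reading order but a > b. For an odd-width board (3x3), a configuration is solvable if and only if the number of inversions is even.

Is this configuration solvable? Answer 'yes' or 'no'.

Answer: yes

Derivation:
Inversions (pairs i<j in row-major order where tile[i] > tile[j] > 0): 22
22 is even, so the puzzle is solvable.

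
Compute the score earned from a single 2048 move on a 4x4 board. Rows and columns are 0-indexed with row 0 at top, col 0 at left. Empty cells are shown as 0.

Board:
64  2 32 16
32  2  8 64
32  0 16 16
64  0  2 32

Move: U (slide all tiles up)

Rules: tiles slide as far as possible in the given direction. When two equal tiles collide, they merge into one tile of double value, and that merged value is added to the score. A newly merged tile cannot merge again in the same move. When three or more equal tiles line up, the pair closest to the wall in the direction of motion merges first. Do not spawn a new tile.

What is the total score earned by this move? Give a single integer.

Answer: 68

Derivation:
Slide up:
col 0: [64, 32, 32, 64] -> [64, 64, 64, 0]  score +64 (running 64)
col 1: [2, 2, 0, 0] -> [4, 0, 0, 0]  score +4 (running 68)
col 2: [32, 8, 16, 2] -> [32, 8, 16, 2]  score +0 (running 68)
col 3: [16, 64, 16, 32] -> [16, 64, 16, 32]  score +0 (running 68)
Board after move:
64  4 32 16
64  0  8 64
64  0 16 16
 0  0  2 32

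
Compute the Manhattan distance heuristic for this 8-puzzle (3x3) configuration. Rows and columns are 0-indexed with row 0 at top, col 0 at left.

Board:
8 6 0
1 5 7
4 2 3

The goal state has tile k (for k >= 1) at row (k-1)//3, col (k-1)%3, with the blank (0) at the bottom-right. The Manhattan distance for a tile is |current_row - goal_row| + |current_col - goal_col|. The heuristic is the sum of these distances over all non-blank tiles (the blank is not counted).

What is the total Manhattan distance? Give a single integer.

Answer: 14

Derivation:
Tile 8: at (0,0), goal (2,1), distance |0-2|+|0-1| = 3
Tile 6: at (0,1), goal (1,2), distance |0-1|+|1-2| = 2
Tile 1: at (1,0), goal (0,0), distance |1-0|+|0-0| = 1
Tile 5: at (1,1), goal (1,1), distance |1-1|+|1-1| = 0
Tile 7: at (1,2), goal (2,0), distance |1-2|+|2-0| = 3
Tile 4: at (2,0), goal (1,0), distance |2-1|+|0-0| = 1
Tile 2: at (2,1), goal (0,1), distance |2-0|+|1-1| = 2
Tile 3: at (2,2), goal (0,2), distance |2-0|+|2-2| = 2
Sum: 3 + 2 + 1 + 0 + 3 + 1 + 2 + 2 = 14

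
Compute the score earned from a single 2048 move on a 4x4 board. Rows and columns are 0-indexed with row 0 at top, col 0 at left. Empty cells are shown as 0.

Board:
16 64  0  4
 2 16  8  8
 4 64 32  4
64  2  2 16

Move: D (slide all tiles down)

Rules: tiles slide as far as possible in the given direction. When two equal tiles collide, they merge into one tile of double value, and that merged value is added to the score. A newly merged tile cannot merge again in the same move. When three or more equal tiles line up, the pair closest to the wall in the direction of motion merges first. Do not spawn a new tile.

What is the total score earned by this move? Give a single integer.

Answer: 0

Derivation:
Slide down:
col 0: [16, 2, 4, 64] -> [16, 2, 4, 64]  score +0 (running 0)
col 1: [64, 16, 64, 2] -> [64, 16, 64, 2]  score +0 (running 0)
col 2: [0, 8, 32, 2] -> [0, 8, 32, 2]  score +0 (running 0)
col 3: [4, 8, 4, 16] -> [4, 8, 4, 16]  score +0 (running 0)
Board after move:
16 64  0  4
 2 16  8  8
 4 64 32  4
64  2  2 16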